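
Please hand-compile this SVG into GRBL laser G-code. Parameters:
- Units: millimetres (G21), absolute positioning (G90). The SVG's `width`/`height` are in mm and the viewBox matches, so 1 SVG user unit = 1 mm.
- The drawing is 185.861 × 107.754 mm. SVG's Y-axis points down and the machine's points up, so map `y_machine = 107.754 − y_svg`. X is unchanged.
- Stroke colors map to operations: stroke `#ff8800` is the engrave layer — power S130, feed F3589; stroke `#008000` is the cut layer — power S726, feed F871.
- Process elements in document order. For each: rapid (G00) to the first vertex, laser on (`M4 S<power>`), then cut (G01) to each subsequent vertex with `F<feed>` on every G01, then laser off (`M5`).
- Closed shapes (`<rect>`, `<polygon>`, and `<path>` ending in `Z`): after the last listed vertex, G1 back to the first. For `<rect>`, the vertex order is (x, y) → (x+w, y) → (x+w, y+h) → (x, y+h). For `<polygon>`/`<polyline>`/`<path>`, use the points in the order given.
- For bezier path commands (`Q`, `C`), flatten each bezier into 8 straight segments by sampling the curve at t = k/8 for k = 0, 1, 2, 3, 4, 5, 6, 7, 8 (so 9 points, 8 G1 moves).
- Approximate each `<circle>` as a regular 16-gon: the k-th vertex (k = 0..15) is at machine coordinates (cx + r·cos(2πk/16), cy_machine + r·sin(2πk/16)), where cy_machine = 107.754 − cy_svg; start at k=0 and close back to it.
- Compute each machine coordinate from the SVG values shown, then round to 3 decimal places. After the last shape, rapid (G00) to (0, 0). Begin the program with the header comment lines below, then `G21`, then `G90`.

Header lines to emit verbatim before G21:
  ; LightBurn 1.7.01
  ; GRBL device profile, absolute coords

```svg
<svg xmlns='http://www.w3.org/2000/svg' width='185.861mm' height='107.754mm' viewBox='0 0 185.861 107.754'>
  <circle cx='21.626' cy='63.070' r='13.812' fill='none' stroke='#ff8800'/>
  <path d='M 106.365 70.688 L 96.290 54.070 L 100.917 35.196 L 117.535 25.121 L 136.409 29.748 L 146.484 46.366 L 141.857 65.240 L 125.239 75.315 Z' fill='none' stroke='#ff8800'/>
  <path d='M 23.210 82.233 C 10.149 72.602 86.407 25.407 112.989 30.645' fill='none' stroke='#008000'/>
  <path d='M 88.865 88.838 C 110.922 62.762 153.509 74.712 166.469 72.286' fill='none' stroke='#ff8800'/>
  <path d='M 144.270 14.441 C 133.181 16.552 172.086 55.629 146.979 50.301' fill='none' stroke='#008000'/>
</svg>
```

Since the viewBox matches the mm dimensions, user units are millimetres directly. The only transform is the Y-flip y_m = 107.754 − y_svg.

Shape 1 is a circle drawn with `<circle>`. Its stroke #ff8800 means engrave at S130, F3589. After flipping Y the toolpath is (35.438,44.684) → (34.387,49.970) → (31.393,54.451) → (26.912,57.445) → (21.626,58.496) → (16.340,57.445) → (11.859,54.451) → (8.865,49.970) → (7.814,44.684) → (8.865,39.398) → (11.859,34.917) → (16.340,31.923) → (21.626,30.872) → (26.912,31.923) → (31.393,34.917) → (34.387,39.398) → (35.438,44.684), returning to the start.

Shape 2 is a regular polygon drawn with `<path>`. Its stroke #ff8800 means engrave at S130, F3589. After flipping Y the toolpath is (106.365,37.066) → (96.290,53.684) → (100.917,72.558) → (117.535,82.633) → (136.409,78.006) → (146.484,61.388) → (141.857,42.514) → (125.239,32.439) → (106.365,37.066), returning to the start.

Shape 3 is a cubic bezier drawn with `<path>`. Its stroke #008000 means cut at S726, F871. After flipping Y the toolpath is (23.210,25.521) → (22.227,30.718) → (27.990,38.381) → (38.868,47.457) → (53.233,56.891) → (69.457,65.628) → (85.910,72.613) → (100.964,76.791) → (112.989,77.109).

Shape 4 is a cubic bezier drawn with `<path>`. Its stroke #ff8800 means engrave at S130, F3589. After flipping Y the toolpath is (88.865,18.916) → (98.001,27.014) → (108.473,32.162) → (119.695,34.973) → (131.078,36.061) → (142.035,36.040) → (151.978,35.525) → (160.318,35.130) → (166.469,35.468).

Shape 5 is a cubic bezier drawn with `<path>`. Its stroke #008000 means cut at S726, F871. After flipping Y the toolpath is (144.270,93.313) → (142.232,90.948) → (143.546,86.070) → (146.874,79.634) → (150.881,72.593) → (154.231,65.901) → (155.588,60.512) → (153.616,57.378) → (146.979,57.453).

; LightBurn 1.7.01
; GRBL device profile, absolute coords
G21
G90
G00 X35.438 Y44.684
M4 S130
G01 X34.387 Y49.970 F3589
G01 X31.393 Y54.451 F3589
G01 X26.912 Y57.445 F3589
G01 X21.626 Y58.496 F3589
G01 X16.340 Y57.445 F3589
G01 X11.859 Y54.451 F3589
G01 X8.865 Y49.970 F3589
G01 X7.814 Y44.684 F3589
G01 X8.865 Y39.398 F3589
G01 X11.859 Y34.917 F3589
G01 X16.340 Y31.923 F3589
G01 X21.626 Y30.872 F3589
G01 X26.912 Y31.923 F3589
G01 X31.393 Y34.917 F3589
G01 X34.387 Y39.398 F3589
G01 X35.438 Y44.684 F3589
M5
G00 X106.365 Y37.066
M4 S130
G01 X96.290 Y53.684 F3589
G01 X100.917 Y72.558 F3589
G01 X117.535 Y82.633 F3589
G01 X136.409 Y78.006 F3589
G01 X146.484 Y61.388 F3589
G01 X141.857 Y42.514 F3589
G01 X125.239 Y32.439 F3589
G01 X106.365 Y37.066 F3589
M5
G00 X23.210 Y25.521
M4 S726
G01 X22.227 Y30.718 F871
G01 X27.990 Y38.381 F871
G01 X38.868 Y47.457 F871
G01 X53.233 Y56.891 F871
G01 X69.457 Y65.628 F871
G01 X85.910 Y72.613 F871
G01 X100.964 Y76.791 F871
G01 X112.989 Y77.109 F871
M5
G00 X88.865 Y18.916
M4 S130
G01 X98.001 Y27.014 F3589
G01 X108.473 Y32.162 F3589
G01 X119.695 Y34.973 F3589
G01 X131.078 Y36.061 F3589
G01 X142.035 Y36.040 F3589
G01 X151.978 Y35.525 F3589
G01 X160.318 Y35.130 F3589
G01 X166.469 Y35.468 F3589
M5
G00 X144.270 Y93.313
M4 S726
G01 X142.232 Y90.948 F871
G01 X143.546 Y86.070 F871
G01 X146.874 Y79.634 F871
G01 X150.881 Y72.593 F871
G01 X154.231 Y65.901 F871
G01 X155.588 Y60.512 F871
G01 X153.616 Y57.378 F871
G01 X146.979 Y57.453 F871
M5
G00 X0.000 Y0.000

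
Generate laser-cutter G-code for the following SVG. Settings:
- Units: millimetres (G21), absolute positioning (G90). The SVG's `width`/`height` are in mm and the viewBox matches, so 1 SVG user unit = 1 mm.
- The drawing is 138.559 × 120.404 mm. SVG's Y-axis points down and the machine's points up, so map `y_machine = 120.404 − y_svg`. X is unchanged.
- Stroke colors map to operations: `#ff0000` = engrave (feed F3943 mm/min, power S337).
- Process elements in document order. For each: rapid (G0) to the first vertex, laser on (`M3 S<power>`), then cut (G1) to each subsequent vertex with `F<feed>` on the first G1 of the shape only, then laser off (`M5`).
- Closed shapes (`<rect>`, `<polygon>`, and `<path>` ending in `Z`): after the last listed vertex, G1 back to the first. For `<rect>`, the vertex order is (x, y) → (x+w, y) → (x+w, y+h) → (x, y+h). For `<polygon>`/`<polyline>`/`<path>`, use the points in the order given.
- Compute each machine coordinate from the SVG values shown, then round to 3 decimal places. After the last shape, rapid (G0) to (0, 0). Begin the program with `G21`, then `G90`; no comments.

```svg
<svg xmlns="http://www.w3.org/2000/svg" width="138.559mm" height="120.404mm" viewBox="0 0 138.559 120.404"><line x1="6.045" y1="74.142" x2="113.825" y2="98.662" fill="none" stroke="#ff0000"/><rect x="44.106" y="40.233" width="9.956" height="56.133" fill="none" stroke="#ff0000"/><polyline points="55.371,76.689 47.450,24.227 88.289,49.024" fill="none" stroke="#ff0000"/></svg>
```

viewBox `0 0 138.559 120.404` with mm width/height → 1 unit = 1 mm. Flip: y_m = 120.404 − y_svg.

**Shape 1** — `<line>` line segment, stroke `#ff0000` → engrave (S337, F3943). Machine vertices: (6.045,46.262) → (113.825,21.742). Open path.

**Shape 2** — `<rect>` rectangle, stroke `#ff0000` → engrave (S337, F3943). Machine vertices: (44.106,80.171) → (54.062,80.171) → (54.062,24.038) → (44.106,24.038) → (44.106,80.171). Closed: final G1 returns to the first vertex.

**Shape 3** — `<polyline>` open polyline, stroke `#ff0000` → engrave (S337, F3943). Machine vertices: (55.371,43.715) → (47.450,96.177) → (88.289,71.380). Open path.

G21
G90
G0 X6.045 Y46.262
M3 S337
G1 X113.825 Y21.742 F3943
M5
G0 X44.106 Y80.171
M3 S337
G1 X54.062 Y80.171 F3943
G1 X54.062 Y24.038
G1 X44.106 Y24.038
G1 X44.106 Y80.171
M5
G0 X55.371 Y43.715
M3 S337
G1 X47.450 Y96.177 F3943
G1 X88.289 Y71.380
M5
G0 X0.000 Y0.000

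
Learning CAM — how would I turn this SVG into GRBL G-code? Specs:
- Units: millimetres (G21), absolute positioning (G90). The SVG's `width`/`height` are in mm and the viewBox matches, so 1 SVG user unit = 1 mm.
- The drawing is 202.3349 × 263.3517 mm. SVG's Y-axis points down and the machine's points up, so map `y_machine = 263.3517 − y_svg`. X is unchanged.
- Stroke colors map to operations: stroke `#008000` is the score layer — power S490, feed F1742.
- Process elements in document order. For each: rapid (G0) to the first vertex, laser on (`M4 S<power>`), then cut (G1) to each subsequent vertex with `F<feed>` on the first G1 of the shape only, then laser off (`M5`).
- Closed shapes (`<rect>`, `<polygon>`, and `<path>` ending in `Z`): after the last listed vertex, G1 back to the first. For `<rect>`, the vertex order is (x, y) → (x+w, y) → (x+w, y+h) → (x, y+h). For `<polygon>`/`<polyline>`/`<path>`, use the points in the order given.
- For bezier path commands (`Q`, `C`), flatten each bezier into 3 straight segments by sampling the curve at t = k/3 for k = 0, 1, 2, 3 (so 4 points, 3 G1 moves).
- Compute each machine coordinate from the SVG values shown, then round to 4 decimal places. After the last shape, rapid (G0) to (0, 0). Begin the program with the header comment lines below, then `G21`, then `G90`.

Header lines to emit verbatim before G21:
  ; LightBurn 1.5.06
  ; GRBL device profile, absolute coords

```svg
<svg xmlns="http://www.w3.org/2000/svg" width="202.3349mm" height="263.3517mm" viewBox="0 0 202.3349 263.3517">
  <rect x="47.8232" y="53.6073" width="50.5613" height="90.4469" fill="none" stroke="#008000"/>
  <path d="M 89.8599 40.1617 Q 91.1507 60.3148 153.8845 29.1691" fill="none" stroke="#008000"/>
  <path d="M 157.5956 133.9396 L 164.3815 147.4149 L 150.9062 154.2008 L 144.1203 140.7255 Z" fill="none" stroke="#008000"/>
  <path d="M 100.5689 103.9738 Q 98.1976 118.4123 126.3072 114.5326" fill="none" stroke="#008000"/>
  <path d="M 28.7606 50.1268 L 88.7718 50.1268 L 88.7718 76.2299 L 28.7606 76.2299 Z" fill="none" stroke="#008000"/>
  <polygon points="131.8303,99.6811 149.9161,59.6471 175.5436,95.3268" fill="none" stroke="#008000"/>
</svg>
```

viewBox `0 0 202.3349 263.3517` with mm width/height → 1 unit = 1 mm. Flip: y_m = 263.3517 − y_svg.

**Shape 1** — `<rect>` rectangle, stroke `#008000` → score (S490, F1742). Machine vertices: (47.8232,209.7444) → (98.3845,209.7444) → (98.3845,119.2975) → (47.8232,119.2975) → (47.8232,209.7444). Closed: final G1 returns to the first vertex.

**Shape 2** — `<path>` quadratic bezier, stroke `#008000` → score (S490, F1742). Control points (SVG): P0=(89.8599,40.1617), P1=(91.1507,60.3148), P2=(153.8845,29.1691); sampled at t=k/3. Machine vertices: (89.8599,223.1900) → (97.5474,215.4545) → (118.8890,219.1187) → (153.8845,234.1826). Open path.

**Shape 3** — `<path>` regular polygon, stroke `#008000` → score (S490, F1742). Machine vertices: (157.5956,129.4121) → (164.3815,115.9368) → (150.9062,109.1509) → (144.1203,122.6262) → (157.5956,129.4121). Closed: final G1 returns to the first vertex.

**Shape 4** — `<path>` quadratic bezier, stroke `#008000` → score (S490, F1742). Control points (SVG): P0=(100.5689,103.9738), P1=(98.1976,118.4123), P2=(126.3072,114.5326); sampled at t=k/3. Machine vertices: (100.5689,159.3779) → (102.3748,151.7876) → (110.9542,148.2680) → (126.3072,148.8191). Open path.

**Shape 5** — `<path>` rectangle, stroke `#008000` → score (S490, F1742). Machine vertices: (28.7606,213.2249) → (88.7718,213.2249) → (88.7718,187.1218) → (28.7606,187.1218) → (28.7606,213.2249). Closed: final G1 returns to the first vertex.

**Shape 6** — `<polygon>` regular polygon, stroke `#008000` → score (S490, F1742). Machine vertices: (131.8303,163.6706) → (149.9161,203.7046) → (175.5436,168.0249) → (131.8303,163.6706). Closed: final G1 returns to the first vertex.

; LightBurn 1.5.06
; GRBL device profile, absolute coords
G21
G90
G0 X47.8232 Y209.7444
M4 S490
G1 X98.3845 Y209.7444 F1742
G1 X98.3845 Y119.2975
G1 X47.8232 Y119.2975
G1 X47.8232 Y209.7444
M5
G0 X89.8599 Y223.1900
M4 S490
G1 X97.5474 Y215.4545 F1742
G1 X118.8890 Y219.1187
G1 X153.8845 Y234.1826
M5
G0 X157.5956 Y129.4121
M4 S490
G1 X164.3815 Y115.9368 F1742
G1 X150.9062 Y109.1509
G1 X144.1203 Y122.6262
G1 X157.5956 Y129.4121
M5
G0 X100.5689 Y159.3779
M4 S490
G1 X102.3748 Y151.7876 F1742
G1 X110.9542 Y148.2680
G1 X126.3072 Y148.8191
M5
G0 X28.7606 Y213.2249
M4 S490
G1 X88.7718 Y213.2249 F1742
G1 X88.7718 Y187.1218
G1 X28.7606 Y187.1218
G1 X28.7606 Y213.2249
M5
G0 X131.8303 Y163.6706
M4 S490
G1 X149.9161 Y203.7046 F1742
G1 X175.5436 Y168.0249
G1 X131.8303 Y163.6706
M5
G0 X0.0000 Y0.0000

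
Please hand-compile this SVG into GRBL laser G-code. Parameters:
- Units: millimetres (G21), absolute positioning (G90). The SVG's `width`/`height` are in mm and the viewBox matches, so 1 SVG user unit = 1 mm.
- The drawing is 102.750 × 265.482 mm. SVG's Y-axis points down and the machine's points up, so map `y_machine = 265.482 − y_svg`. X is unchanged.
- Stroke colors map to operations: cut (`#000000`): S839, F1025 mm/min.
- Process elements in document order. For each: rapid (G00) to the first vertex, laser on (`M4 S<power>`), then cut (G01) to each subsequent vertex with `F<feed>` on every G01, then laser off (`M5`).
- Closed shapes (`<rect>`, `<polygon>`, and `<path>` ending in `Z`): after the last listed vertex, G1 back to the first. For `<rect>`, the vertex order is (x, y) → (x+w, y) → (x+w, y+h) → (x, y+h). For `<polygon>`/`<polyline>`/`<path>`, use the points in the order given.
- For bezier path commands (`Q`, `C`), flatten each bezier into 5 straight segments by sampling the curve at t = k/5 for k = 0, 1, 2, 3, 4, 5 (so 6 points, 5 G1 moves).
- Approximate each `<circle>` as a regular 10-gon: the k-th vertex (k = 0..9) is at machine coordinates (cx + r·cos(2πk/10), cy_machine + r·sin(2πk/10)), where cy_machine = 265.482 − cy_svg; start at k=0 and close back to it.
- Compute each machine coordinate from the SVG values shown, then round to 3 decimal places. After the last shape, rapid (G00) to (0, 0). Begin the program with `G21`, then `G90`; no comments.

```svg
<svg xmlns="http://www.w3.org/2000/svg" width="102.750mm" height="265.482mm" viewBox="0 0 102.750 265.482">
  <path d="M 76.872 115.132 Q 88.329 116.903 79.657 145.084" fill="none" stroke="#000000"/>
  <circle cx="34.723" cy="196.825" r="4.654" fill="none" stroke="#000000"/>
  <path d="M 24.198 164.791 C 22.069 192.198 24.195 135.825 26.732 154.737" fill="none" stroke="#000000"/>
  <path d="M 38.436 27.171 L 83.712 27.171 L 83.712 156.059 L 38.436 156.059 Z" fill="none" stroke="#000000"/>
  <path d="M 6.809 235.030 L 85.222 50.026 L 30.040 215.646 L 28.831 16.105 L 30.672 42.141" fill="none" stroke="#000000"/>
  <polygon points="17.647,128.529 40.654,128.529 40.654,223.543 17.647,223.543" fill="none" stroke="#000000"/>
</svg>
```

G21
G90
G00 X76.872 Y150.350
M4 S839
G01 X80.650 Y148.585 F1025
G01 X82.817 Y144.708 F1025
G01 X83.374 Y138.717 F1025
G01 X82.321 Y130.614 F1025
G01 X79.657 Y120.398 F1025
M5
G00 X39.377 Y68.657
M4 S839
G01 X38.488 Y71.393 F1025
G01 X36.161 Y73.083 F1025
G01 X33.285 Y73.083 F1025
G01 X30.958 Y71.393 F1025
G01 X30.069 Y68.657 F1025
G01 X30.958 Y65.921 F1025
G01 X33.285 Y64.231 F1025
G01 X36.161 Y64.231 F1025
G01 X38.488 Y65.921 F1025
G01 X39.377 Y68.657 F1025
M5
G00 X24.198 Y100.691
M4 S839
G01 X23.400 Y93.028 F1025
G01 X23.440 Y97.837 F1025
G01 X24.131 Y107.483 F1025
G01 X25.290 Y114.331 F1025
G01 X26.732 Y110.745 F1025
M5
G00 X38.436 Y238.311
M4 S839
G01 X83.712 Y238.311 F1025
G01 X83.712 Y109.423 F1025
G01 X38.436 Y109.423 F1025
G01 X38.436 Y238.311 F1025
M5
G00 X6.809 Y30.452
M4 S839
G01 X85.222 Y215.456 F1025
G01 X30.040 Y49.836 F1025
G01 X28.831 Y249.377 F1025
G01 X30.672 Y223.341 F1025
M5
G00 X17.647 Y136.953
M4 S839
G01 X40.654 Y136.953 F1025
G01 X40.654 Y41.939 F1025
G01 X17.647 Y41.939 F1025
G01 X17.647 Y136.953 F1025
M5
G00 X0.000 Y0.000

1 u = 1 mm; y_m = 265.482 − y.

[1] `<path>` quadratic bezier, #000000→cut S839 F1025: (76.872,150.350) → (80.650,148.585) → (82.817,144.708) → (83.374,138.717) → (82.321,130.614) → (79.657,120.398)

[2] `<circle>` circle, #000000→cut S839 F1025: (39.377,68.657) → (38.488,71.393) → (36.161,73.083) → (33.285,73.083) → (30.958,71.393) → (30.069,68.657) → (30.958,65.921) → (33.285,64.231) → (36.161,64.231) → (38.488,65.921) → (39.377,68.657) (closed)

[3] `<path>` cubic bezier, #000000→cut S839 F1025: (24.198,100.691) → (23.400,93.028) → (23.440,97.837) → (24.131,107.483) → (25.290,114.331) → (26.732,110.745)

[4] `<path>` rectangle, #000000→cut S839 F1025: (38.436,238.311) → (83.712,238.311) → (83.712,109.423) → (38.436,109.423) → (38.436,238.311) (closed)

[5] `<path>` open polyline, #000000→cut S839 F1025: (6.809,30.452) → (85.222,215.456) → (30.040,49.836) → (28.831,249.377) → (30.672,223.341)

[6] `<polygon>` rectangle, #000000→cut S839 F1025: (17.647,136.953) → (40.654,136.953) → (40.654,41.939) → (17.647,41.939) → (17.647,136.953) (closed)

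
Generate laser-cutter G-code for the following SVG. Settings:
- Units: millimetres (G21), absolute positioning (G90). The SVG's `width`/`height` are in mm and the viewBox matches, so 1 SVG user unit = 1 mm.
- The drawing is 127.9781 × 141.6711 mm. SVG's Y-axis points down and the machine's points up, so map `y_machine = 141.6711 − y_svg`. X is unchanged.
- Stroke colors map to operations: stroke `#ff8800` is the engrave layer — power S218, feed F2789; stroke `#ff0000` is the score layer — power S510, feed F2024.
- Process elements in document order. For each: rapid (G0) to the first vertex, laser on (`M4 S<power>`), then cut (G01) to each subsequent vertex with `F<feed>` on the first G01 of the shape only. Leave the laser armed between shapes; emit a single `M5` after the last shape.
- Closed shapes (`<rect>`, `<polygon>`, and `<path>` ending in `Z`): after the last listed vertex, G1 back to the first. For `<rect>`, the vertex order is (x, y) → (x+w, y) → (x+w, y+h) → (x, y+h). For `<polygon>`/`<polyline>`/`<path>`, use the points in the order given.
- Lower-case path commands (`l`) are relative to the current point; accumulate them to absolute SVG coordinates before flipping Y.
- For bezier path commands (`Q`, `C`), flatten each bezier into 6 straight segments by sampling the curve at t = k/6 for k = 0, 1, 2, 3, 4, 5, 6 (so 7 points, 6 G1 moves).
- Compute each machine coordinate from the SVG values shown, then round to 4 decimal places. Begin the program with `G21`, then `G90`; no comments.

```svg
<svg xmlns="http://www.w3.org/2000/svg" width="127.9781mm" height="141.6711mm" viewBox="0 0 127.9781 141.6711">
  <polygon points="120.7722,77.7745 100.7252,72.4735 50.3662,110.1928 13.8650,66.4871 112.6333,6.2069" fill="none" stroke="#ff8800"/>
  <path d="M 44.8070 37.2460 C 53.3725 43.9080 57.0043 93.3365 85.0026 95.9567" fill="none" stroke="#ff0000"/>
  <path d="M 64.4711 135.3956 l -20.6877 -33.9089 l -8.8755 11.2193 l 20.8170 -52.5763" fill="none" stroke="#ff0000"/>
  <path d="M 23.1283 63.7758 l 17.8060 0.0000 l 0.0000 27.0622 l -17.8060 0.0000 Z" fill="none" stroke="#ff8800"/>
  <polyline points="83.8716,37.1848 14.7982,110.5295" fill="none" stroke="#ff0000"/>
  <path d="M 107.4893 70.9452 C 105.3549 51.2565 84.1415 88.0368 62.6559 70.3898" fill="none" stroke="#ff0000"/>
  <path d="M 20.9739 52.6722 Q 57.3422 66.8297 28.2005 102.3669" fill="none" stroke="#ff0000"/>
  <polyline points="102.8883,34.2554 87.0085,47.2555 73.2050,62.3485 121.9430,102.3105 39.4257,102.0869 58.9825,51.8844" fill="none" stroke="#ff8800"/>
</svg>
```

Since the viewBox matches the mm dimensions, user units are millimetres directly. The only transform is the Y-flip y_m = 141.6711 − y_svg.

Shape 1 is a closed polygon drawn with `<polygon>`. Its stroke #ff8800 means engrave at S218, F2789. After flipping Y the toolpath is (120.7722,63.8966) → (100.7252,69.1976) → (50.3662,31.4783) → (13.8650,75.1840) → (112.6333,135.4642) → (120.7722,63.8966), returning to the start.

Shape 2 is a cubic bezier drawn with `<path>`. Its stroke #ff0000 means score at S510, F2024. After flipping Y the toolpath is (44.8070,104.4251) → (48.8143,97.9449) → (52.8131,86.8252) → (57.6175,73.5541) → (64.0413,60.6198) → (72.8983,50.5105) → (85.0026,45.7144).

Shape 3 is a open polyline drawn with `<path>`. Its stroke #ff0000 means score at S510, F2024. After flipping Y the toolpath is (64.4711,6.2755) → (43.7834,40.1844) → (34.9079,28.9651) → (55.7249,81.5414).

Shape 4 is a rectangle drawn with `<path>`. Its stroke #ff8800 means engrave at S218, F2789. After flipping Y the toolpath is (23.1283,77.8953) → (40.9343,77.8953) → (40.9343,50.8331) → (23.1283,50.8331) → (23.1283,77.8953), returning to the start.

Shape 5 is a line segment drawn with `<polyline>`. Its stroke #ff0000 means score at S510, F2024. After flipping Y the toolpath is (83.8716,104.4863) → (14.7982,31.1416).

Shape 6 is a cubic bezier drawn with `<path>`. Its stroke #ff0000 means score at S510, F2024. After flipping Y the toolpath is (107.4893,70.7259) → (104.9193,76.3779) → (99.6918,75.6989) → (92.3293,71.7692) → (83.3542,67.6695) → (73.2889,66.4800) → (62.6559,71.2813).

Shape 7 is a quadratic bezier drawn with `<path>`. Its stroke #ff0000 means score at S510, F2024. After flipping Y the toolpath is (20.9739,88.9989) → (31.2769,83.6859) → (37.9405,77.1850) → (40.9647,69.4965) → (40.3494,60.6201) → (36.0947,50.5561) → (28.2005,39.3042).

Shape 8 is a open polyline drawn with `<polyline>`. Its stroke #ff8800 means engrave at S218, F2789. After flipping Y the toolpath is (102.8883,107.4157) → (87.0085,94.4156) → (73.2050,79.3226) → (121.9430,39.3606) → (39.4257,39.5842) → (58.9825,89.7867).

G21
G90
G0 X120.7722 Y63.8966
M4 S218
G01 X100.7252 Y69.1976 F2789
G01 X50.3662 Y31.4783
G01 X13.8650 Y75.1840
G01 X112.6333 Y135.4642
G01 X120.7722 Y63.8966
G0 X44.8070 Y104.4251
M4 S510
G01 X48.8143 Y97.9449 F2024
G01 X52.8131 Y86.8252
G01 X57.6175 Y73.5541
G01 X64.0413 Y60.6198
G01 X72.8983 Y50.5105
G01 X85.0026 Y45.7144
G0 X64.4711 Y6.2755
M4 S510
G01 X43.7834 Y40.1844 F2024
G01 X34.9079 Y28.9651
G01 X55.7249 Y81.5414
G0 X23.1283 Y77.8953
M4 S218
G01 X40.9343 Y77.8953 F2789
G01 X40.9343 Y50.8331
G01 X23.1283 Y50.8331
G01 X23.1283 Y77.8953
G0 X83.8716 Y104.4863
M4 S510
G01 X14.7982 Y31.1416 F2024
G0 X107.4893 Y70.7259
M4 S510
G01 X104.9193 Y76.3779 F2024
G01 X99.6918 Y75.6989
G01 X92.3293 Y71.7692
G01 X83.3542 Y67.6695
G01 X73.2889 Y66.4800
G01 X62.6559 Y71.2813
G0 X20.9739 Y88.9989
M4 S510
G01 X31.2769 Y83.6859 F2024
G01 X37.9405 Y77.1850
G01 X40.9647 Y69.4965
G01 X40.3494 Y60.6201
G01 X36.0947 Y50.5561
G01 X28.2005 Y39.3042
G0 X102.8883 Y107.4157
M4 S218
G01 X87.0085 Y94.4156 F2789
G01 X73.2050 Y79.3226
G01 X121.9430 Y39.3606
G01 X39.4257 Y39.5842
G01 X58.9825 Y89.7867
M5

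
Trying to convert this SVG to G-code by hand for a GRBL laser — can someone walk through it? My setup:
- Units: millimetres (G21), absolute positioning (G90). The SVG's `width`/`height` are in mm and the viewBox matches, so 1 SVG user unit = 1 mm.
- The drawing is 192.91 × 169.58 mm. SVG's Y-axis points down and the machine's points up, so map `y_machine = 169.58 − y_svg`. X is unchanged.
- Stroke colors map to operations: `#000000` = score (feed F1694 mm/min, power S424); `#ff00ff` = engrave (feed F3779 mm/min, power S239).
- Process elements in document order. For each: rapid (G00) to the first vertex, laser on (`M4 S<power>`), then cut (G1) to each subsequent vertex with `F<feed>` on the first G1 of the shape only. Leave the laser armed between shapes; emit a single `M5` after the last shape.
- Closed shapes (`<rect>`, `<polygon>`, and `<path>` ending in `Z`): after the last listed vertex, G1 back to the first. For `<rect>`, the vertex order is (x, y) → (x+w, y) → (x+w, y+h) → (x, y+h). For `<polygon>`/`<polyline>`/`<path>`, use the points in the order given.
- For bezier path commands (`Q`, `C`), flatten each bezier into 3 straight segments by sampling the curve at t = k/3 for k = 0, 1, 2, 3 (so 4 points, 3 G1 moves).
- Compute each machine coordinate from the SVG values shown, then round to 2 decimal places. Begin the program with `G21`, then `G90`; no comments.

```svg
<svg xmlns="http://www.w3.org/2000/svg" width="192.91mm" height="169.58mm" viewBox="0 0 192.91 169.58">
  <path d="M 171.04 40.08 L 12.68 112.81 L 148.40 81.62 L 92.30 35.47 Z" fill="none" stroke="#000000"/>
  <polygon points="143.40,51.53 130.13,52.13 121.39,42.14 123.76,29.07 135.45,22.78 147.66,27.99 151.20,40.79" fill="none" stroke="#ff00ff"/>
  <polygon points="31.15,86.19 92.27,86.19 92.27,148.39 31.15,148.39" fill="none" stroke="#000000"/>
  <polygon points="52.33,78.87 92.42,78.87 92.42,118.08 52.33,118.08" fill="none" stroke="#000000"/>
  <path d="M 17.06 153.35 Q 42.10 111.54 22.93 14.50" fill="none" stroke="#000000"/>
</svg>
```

1 u = 1 mm; y_m = 169.58 − y.

[1] `<path>` closed polygon, #000000→score S424 F1694: (171.04,129.50) → (12.68,56.77) → (148.40,87.96) → (92.30,134.11) → (171.04,129.50) (closed)

[2] `<polygon>` regular polygon, #ff00ff→engrave S239 F3779: (143.40,118.05) → (130.13,117.45) → (121.39,127.44) → (123.76,140.51) → (135.45,146.80) → (147.66,141.59) → (151.20,128.79) → (143.40,118.05) (closed)

[3] `<polygon>` rectangle, #000000→score S424 F1694: (31.15,83.39) → (92.27,83.39) → (92.27,21.19) → (31.15,21.19) → (31.15,83.39) (closed)

[4] `<polygon>` rectangle, #000000→score S424 F1694: (52.33,90.71) → (92.42,90.71) → (92.42,51.50) → (52.33,51.50) → (52.33,90.71) (closed)

[5] `<path>` quadratic bezier, #000000→score S424 F1694: (17.06,16.23) → (28.84,50.24) → (30.80,96.52) → (22.93,155.08)

G21
G90
G00 X171.04 Y129.50
M4 S424
G1 X12.68 Y56.77 F1694
G1 X148.40 Y87.96
G1 X92.30 Y134.11
G1 X171.04 Y129.50
G00 X143.40 Y118.05
M4 S239
G1 X130.13 Y117.45 F3779
G1 X121.39 Y127.44
G1 X123.76 Y140.51
G1 X135.45 Y146.80
G1 X147.66 Y141.59
G1 X151.20 Y128.79
G1 X143.40 Y118.05
G00 X31.15 Y83.39
M4 S424
G1 X92.27 Y83.39 F1694
G1 X92.27 Y21.19
G1 X31.15 Y21.19
G1 X31.15 Y83.39
G00 X52.33 Y90.71
M4 S424
G1 X92.42 Y90.71 F1694
G1 X92.42 Y51.50
G1 X52.33 Y51.50
G1 X52.33 Y90.71
G00 X17.06 Y16.23
M4 S424
G1 X28.84 Y50.24 F1694
G1 X30.80 Y96.52
G1 X22.93 Y155.08
M5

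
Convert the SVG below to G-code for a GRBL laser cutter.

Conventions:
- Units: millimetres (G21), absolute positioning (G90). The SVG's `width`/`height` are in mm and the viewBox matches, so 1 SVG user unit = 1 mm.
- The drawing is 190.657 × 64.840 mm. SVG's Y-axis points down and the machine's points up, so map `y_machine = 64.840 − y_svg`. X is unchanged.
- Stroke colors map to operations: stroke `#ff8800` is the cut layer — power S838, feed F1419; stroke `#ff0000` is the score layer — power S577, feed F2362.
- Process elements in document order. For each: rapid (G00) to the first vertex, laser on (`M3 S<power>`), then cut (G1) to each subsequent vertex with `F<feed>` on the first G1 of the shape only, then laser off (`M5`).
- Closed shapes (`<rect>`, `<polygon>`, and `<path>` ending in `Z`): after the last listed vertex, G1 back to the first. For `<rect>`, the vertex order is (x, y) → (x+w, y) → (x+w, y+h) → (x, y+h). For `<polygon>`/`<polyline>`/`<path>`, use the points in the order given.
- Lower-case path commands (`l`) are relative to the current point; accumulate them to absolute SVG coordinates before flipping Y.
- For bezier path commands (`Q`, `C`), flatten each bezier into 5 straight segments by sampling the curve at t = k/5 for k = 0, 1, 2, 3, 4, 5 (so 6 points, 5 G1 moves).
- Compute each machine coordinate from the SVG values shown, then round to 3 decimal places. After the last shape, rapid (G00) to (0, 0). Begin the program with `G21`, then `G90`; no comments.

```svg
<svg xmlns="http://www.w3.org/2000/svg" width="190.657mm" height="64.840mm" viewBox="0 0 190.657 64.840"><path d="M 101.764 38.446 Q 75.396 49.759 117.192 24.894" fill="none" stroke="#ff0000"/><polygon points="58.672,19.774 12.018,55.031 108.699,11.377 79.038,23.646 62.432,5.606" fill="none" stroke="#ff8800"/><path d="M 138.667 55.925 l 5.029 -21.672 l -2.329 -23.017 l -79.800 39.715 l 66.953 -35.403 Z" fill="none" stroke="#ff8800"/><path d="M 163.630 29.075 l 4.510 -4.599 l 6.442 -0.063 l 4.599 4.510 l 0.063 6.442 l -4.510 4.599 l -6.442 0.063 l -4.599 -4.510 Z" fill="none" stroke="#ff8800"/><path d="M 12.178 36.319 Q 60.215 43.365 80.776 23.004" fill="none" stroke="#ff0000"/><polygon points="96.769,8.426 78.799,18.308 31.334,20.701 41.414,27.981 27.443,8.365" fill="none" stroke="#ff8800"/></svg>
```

G21
G90
G00 X101.764 Y26.394
M3 S577
G1 X93.943 Y23.316 F2362
G1 X91.576 Y23.132
G1 X94.661 Y25.842
G1 X103.200 Y31.447
G1 X117.192 Y39.946
M5
G00 X58.672 Y45.066
M3 S838
G1 X12.018 Y9.809 F1419
G1 X108.699 Y53.463
G1 X79.038 Y41.194
G1 X62.432 Y59.234
G1 X58.672 Y45.066
M5
G00 X138.667 Y8.915
M3 S838
G1 X143.696 Y30.587 F1419
G1 X141.367 Y53.604
G1 X61.567 Y13.889
G1 X128.520 Y49.292
G1 X138.667 Y8.915
M5
G00 X163.630 Y35.765
M3 S838
G1 X168.140 Y40.364 F1419
G1 X174.582 Y40.427
G1 X179.181 Y35.917
G1 X179.244 Y29.475
G1 X174.734 Y24.876
G1 X168.292 Y24.813
G1 X163.693 Y29.323
G1 X163.630 Y35.765
M5
G00 X12.178 Y28.521
M3 S577
G1 X30.294 Y26.799 F2362
G1 X46.211 Y27.269
G1 X59.931 Y29.932
G1 X71.453 Y34.788
G1 X80.776 Y41.836
M5
G00 X96.769 Y56.414
M3 S838
G1 X78.799 Y46.532 F1419
G1 X31.334 Y44.139
G1 X41.414 Y36.859
G1 X27.443 Y56.475
G1 X96.769 Y56.414
M5
G00 X0.000 Y0.000

Since the viewBox matches the mm dimensions, user units are millimetres directly. The only transform is the Y-flip y_m = 64.840 − y_svg.

Shape 1 is a quadratic bezier drawn with `<path>`. Its stroke #ff0000 means score at S577, F2362. After flipping Y the toolpath is (101.764,26.394) → (93.943,23.316) → (91.576,23.132) → (94.661,25.842) → (103.200,31.447) → (117.192,39.946).

Shape 2 is a closed polygon drawn with `<polygon>`. Its stroke #ff8800 means cut at S838, F1419. After flipping Y the toolpath is (58.672,45.066) → (12.018,9.809) → (108.699,53.463) → (79.038,41.194) → (62.432,59.234) → (58.672,45.066), returning to the start.

Shape 3 is a closed polygon drawn with `<path>`. Its stroke #ff8800 means cut at S838, F1419. After flipping Y the toolpath is (138.667,8.915) → (143.696,30.587) → (141.367,53.604) → (61.567,13.889) → (128.520,49.292) → (138.667,8.915), returning to the start.

Shape 4 is a regular polygon drawn with `<path>`. Its stroke #ff8800 means cut at S838, F1419. After flipping Y the toolpath is (163.630,35.765) → (168.140,40.364) → (174.582,40.427) → (179.181,35.917) → (179.244,29.475) → (174.734,24.876) → (168.292,24.813) → (163.693,29.323) → (163.630,35.765), returning to the start.

Shape 5 is a quadratic bezier drawn with `<path>`. Its stroke #ff0000 means score at S577, F2362. After flipping Y the toolpath is (12.178,28.521) → (30.294,26.799) → (46.211,27.269) → (59.931,29.932) → (71.453,34.788) → (80.776,41.836).

Shape 6 is a closed polygon drawn with `<polygon>`. Its stroke #ff8800 means cut at S838, F1419. After flipping Y the toolpath is (96.769,56.414) → (78.799,46.532) → (31.334,44.139) → (41.414,36.859) → (27.443,56.475) → (96.769,56.414), returning to the start.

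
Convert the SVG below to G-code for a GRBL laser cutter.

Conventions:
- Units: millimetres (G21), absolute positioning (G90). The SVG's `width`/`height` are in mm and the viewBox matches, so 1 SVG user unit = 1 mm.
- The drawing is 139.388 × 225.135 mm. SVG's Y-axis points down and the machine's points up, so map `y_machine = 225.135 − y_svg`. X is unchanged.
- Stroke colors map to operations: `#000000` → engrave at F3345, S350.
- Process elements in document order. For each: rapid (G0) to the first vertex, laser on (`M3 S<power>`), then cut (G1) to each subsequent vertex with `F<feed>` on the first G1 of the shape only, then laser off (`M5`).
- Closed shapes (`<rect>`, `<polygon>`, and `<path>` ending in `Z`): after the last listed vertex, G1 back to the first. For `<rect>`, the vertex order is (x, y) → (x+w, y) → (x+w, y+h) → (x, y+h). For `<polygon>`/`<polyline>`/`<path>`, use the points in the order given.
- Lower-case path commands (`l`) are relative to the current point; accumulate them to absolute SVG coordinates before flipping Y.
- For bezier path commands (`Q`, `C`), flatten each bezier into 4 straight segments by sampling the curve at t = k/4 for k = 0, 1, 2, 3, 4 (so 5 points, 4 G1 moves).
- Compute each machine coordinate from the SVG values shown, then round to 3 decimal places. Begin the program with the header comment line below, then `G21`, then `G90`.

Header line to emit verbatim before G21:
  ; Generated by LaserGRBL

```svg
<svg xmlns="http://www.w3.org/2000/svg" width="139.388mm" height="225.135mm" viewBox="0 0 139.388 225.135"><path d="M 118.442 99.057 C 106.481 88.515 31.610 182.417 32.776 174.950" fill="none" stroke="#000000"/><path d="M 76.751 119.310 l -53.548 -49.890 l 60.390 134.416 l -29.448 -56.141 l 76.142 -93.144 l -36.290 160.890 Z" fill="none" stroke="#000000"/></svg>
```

Since the viewBox matches the mm dimensions, user units are millimetres directly. The only transform is the Y-flip y_m = 225.135 − y_svg.

Shape 1 is a cubic bezier drawn with `<path>`. Its stroke #000000 means engrave at S350, F3345. After flipping Y the toolpath is (118.442,126.078) → (99.847,117.617) → (70.686,89.285) → (43.987,60.376) → (32.776,50.185).

Shape 2 is a closed polygon drawn with `<path>`. Its stroke #000000 means engrave at S350, F3345. After flipping Y the toolpath is (76.751,105.825) → (23.203,155.715) → (83.593,21.299) → (54.145,77.440) → (130.287,170.584) → (93.997,9.694) → (76.751,105.825), returning to the start.

; Generated by LaserGRBL
G21
G90
G0 X118.442 Y126.078
M3 S350
G1 X99.847 Y117.617 F3345
G1 X70.686 Y89.285
G1 X43.987 Y60.376
G1 X32.776 Y50.185
M5
G0 X76.751 Y105.825
M3 S350
G1 X23.203 Y155.715 F3345
G1 X83.593 Y21.299
G1 X54.145 Y77.440
G1 X130.287 Y170.584
G1 X93.997 Y9.694
G1 X76.751 Y105.825
M5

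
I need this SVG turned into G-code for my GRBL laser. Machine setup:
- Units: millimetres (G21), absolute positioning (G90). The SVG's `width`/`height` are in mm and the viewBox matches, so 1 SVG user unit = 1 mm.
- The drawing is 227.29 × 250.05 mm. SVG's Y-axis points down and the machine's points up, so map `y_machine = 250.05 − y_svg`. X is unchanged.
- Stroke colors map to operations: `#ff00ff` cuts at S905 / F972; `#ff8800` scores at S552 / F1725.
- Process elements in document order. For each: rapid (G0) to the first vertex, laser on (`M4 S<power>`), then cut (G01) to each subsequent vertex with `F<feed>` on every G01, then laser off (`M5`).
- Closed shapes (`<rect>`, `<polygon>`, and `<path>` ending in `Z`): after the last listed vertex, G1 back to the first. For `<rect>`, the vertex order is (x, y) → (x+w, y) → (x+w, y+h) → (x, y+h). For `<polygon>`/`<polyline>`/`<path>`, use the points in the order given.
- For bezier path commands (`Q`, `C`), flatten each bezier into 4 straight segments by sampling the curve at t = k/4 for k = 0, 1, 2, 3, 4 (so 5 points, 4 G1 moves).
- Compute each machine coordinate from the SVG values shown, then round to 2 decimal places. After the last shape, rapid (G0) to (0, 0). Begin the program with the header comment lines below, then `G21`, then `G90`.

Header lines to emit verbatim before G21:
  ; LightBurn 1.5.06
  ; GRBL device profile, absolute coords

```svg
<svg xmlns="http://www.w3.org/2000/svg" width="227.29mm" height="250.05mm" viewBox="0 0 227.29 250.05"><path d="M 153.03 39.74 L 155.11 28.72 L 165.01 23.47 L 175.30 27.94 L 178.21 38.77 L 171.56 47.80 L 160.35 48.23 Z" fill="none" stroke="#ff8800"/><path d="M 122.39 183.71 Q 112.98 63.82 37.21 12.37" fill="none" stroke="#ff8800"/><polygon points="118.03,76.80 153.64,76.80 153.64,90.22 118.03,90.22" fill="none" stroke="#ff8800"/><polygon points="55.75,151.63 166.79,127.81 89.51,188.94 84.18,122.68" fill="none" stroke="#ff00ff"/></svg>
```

1 u = 1 mm; y_m = 250.05 − y.

[1] `<path>` regular polygon, #ff8800→score S552 F1725: (153.03,210.31) → (155.11,221.33) → (165.01,226.58) → (175.30,222.11) → (178.21,211.28) → (171.56,202.25) → (160.35,201.82) → (153.03,210.31) (closed)

[2] `<path>` quadratic bezier, #ff8800→score S552 F1725: (122.39,66.34) → (113.54,122.01) → (96.39,169.12) → (70.95,207.68) → (37.21,237.68)

[3] `<polygon>` rectangle, #ff8800→score S552 F1725: (118.03,173.25) → (153.64,173.25) → (153.64,159.83) → (118.03,159.83) → (118.03,173.25) (closed)

[4] `<polygon>` closed polygon, #ff00ff→cut S905 F972: (55.75,98.42) → (166.79,122.24) → (89.51,61.11) → (84.18,127.37) → (55.75,98.42) (closed)

; LightBurn 1.5.06
; GRBL device profile, absolute coords
G21
G90
G0 X153.03 Y210.31
M4 S552
G01 X155.11 Y221.33 F1725
G01 X165.01 Y226.58 F1725
G01 X175.30 Y222.11 F1725
G01 X178.21 Y211.28 F1725
G01 X171.56 Y202.25 F1725
G01 X160.35 Y201.82 F1725
G01 X153.03 Y210.31 F1725
M5
G0 X122.39 Y66.34
M4 S552
G01 X113.54 Y122.01 F1725
G01 X96.39 Y169.12 F1725
G01 X70.95 Y207.68 F1725
G01 X37.21 Y237.68 F1725
M5
G0 X118.03 Y173.25
M4 S552
G01 X153.64 Y173.25 F1725
G01 X153.64 Y159.83 F1725
G01 X118.03 Y159.83 F1725
G01 X118.03 Y173.25 F1725
M5
G0 X55.75 Y98.42
M4 S905
G01 X166.79 Y122.24 F972
G01 X89.51 Y61.11 F972
G01 X84.18 Y127.37 F972
G01 X55.75 Y98.42 F972
M5
G0 X0.00 Y0.00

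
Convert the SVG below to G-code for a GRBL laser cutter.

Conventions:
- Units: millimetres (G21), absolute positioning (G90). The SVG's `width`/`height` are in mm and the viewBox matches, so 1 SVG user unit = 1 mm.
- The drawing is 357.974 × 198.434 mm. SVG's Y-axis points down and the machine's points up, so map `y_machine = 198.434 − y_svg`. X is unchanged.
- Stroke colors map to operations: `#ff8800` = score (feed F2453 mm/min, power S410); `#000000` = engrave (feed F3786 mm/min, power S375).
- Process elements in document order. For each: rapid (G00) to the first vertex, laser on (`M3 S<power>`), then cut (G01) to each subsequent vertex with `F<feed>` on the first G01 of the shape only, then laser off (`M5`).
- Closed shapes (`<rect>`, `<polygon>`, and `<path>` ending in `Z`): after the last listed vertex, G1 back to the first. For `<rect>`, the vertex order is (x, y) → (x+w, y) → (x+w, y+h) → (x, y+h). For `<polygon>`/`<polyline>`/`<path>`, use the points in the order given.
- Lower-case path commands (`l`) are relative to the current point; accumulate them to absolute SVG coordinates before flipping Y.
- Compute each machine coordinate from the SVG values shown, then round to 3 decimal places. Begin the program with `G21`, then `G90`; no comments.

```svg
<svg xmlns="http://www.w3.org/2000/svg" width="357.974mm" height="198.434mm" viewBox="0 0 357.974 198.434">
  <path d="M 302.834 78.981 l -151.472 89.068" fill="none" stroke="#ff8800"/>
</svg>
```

G21
G90
G00 X302.834 Y119.453
M3 S410
G01 X151.362 Y30.385 F2453
M5

viewBox `0 0 357.974 198.434` with mm width/height → 1 unit = 1 mm. Flip: y_m = 198.434 − y_svg.

**Shape 1** — `<path>` line segment, stroke `#ff8800` → score (S410, F2453). Machine vertices: (302.834,119.453) → (151.362,30.385). Open path.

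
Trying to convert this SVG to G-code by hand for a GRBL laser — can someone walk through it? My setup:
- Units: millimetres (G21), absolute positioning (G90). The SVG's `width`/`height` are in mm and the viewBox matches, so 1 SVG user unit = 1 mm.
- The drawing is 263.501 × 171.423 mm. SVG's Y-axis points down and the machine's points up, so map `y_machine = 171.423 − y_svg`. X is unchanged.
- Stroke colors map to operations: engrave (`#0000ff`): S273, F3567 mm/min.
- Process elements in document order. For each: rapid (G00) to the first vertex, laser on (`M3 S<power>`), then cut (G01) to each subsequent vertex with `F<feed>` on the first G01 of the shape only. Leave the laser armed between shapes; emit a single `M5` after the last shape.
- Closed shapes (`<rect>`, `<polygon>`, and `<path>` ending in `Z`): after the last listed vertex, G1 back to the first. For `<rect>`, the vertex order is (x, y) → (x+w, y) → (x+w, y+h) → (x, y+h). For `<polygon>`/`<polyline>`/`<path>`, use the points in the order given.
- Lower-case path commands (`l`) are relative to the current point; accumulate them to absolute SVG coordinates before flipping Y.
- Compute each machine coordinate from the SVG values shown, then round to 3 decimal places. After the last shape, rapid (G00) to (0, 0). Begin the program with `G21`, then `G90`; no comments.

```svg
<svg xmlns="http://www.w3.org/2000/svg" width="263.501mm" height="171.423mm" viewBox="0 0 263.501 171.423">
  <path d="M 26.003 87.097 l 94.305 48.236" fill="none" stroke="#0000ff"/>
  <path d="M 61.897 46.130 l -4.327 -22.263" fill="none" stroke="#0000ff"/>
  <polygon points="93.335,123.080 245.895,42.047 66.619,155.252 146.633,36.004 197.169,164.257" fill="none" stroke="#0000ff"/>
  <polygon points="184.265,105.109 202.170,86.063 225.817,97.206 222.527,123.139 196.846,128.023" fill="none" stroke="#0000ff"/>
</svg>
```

Since the viewBox matches the mm dimensions, user units are millimetres directly. The only transform is the Y-flip y_m = 171.423 − y_svg.

Shape 1 is a line segment drawn with `<path>`. Its stroke #0000ff means engrave at S273, F3567. After flipping Y the toolpath is (26.003,84.326) → (120.308,36.090).

Shape 2 is a line segment drawn with `<path>`. Its stroke #0000ff means engrave at S273, F3567. After flipping Y the toolpath is (61.897,125.293) → (57.570,147.556).

Shape 3 is a closed polygon drawn with `<polygon>`. Its stroke #0000ff means engrave at S273, F3567. After flipping Y the toolpath is (93.335,48.343) → (245.895,129.376) → (66.619,16.171) → (146.633,135.419) → (197.169,7.166) → (93.335,48.343), returning to the start.

Shape 4 is a regular polygon drawn with `<polygon>`. Its stroke #0000ff means engrave at S273, F3567. After flipping Y the toolpath is (184.265,66.314) → (202.170,85.360) → (225.817,74.217) → (222.527,48.284) → (196.846,43.400) → (184.265,66.314), returning to the start.

G21
G90
G00 X26.003 Y84.326
M3 S273
G01 X120.308 Y36.090 F3567
G00 X61.897 Y125.293
M3 S273
G01 X57.570 Y147.556 F3567
G00 X93.335 Y48.343
M3 S273
G01 X245.895 Y129.376 F3567
G01 X66.619 Y16.171
G01 X146.633 Y135.419
G01 X197.169 Y7.166
G01 X93.335 Y48.343
G00 X184.265 Y66.314
M3 S273
G01 X202.170 Y85.360 F3567
G01 X225.817 Y74.217
G01 X222.527 Y48.284
G01 X196.846 Y43.400
G01 X184.265 Y66.314
M5
G00 X0.000 Y0.000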